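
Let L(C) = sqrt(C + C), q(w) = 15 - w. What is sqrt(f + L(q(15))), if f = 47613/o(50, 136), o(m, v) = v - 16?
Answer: sqrt(158710)/20 ≈ 19.919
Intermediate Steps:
o(m, v) = -16 + v
f = 15871/40 (f = 47613/(-16 + 136) = 47613/120 = 47613*(1/120) = 15871/40 ≈ 396.77)
L(C) = sqrt(2)*sqrt(C) (L(C) = sqrt(2*C) = sqrt(2)*sqrt(C))
sqrt(f + L(q(15))) = sqrt(15871/40 + sqrt(2)*sqrt(15 - 1*15)) = sqrt(15871/40 + sqrt(2)*sqrt(15 - 15)) = sqrt(15871/40 + sqrt(2)*sqrt(0)) = sqrt(15871/40 + sqrt(2)*0) = sqrt(15871/40 + 0) = sqrt(15871/40) = sqrt(158710)/20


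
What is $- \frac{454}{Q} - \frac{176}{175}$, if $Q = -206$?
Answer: $\frac{21597}{18025} \approx 1.1982$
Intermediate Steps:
$- \frac{454}{Q} - \frac{176}{175} = - \frac{454}{-206} - \frac{176}{175} = \left(-454\right) \left(- \frac{1}{206}\right) - \frac{176}{175} = \frac{227}{103} - \frac{176}{175} = \frac{21597}{18025}$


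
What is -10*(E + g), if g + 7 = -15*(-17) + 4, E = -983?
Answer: 7310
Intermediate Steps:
g = 252 (g = -7 + (-15*(-17) + 4) = -7 + (255 + 4) = -7 + 259 = 252)
-10*(E + g) = -10*(-983 + 252) = -10*(-731) = 7310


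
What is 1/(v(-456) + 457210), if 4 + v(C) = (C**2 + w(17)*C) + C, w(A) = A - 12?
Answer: 1/662406 ≈ 1.5096e-6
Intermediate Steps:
w(A) = -12 + A
v(C) = -4 + C**2 + 6*C (v(C) = -4 + ((C**2 + (-12 + 17)*C) + C) = -4 + ((C**2 + 5*C) + C) = -4 + (C**2 + 6*C) = -4 + C**2 + 6*C)
1/(v(-456) + 457210) = 1/((-4 + (-456)**2 + 6*(-456)) + 457210) = 1/((-4 + 207936 - 2736) + 457210) = 1/(205196 + 457210) = 1/662406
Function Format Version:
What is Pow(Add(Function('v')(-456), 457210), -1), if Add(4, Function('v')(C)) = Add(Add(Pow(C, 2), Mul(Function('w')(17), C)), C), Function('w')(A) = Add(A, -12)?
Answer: Rational(1, 662406) ≈ 1.5096e-6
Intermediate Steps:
Function('w')(A) = Add(-12, A)
Function('v')(C) = Add(-4, Pow(C, 2), Mul(6, C)) (Function('v')(C) = Add(-4, Add(Add(Pow(C, 2), Mul(Add(-12, 17), C)), C)) = Add(-4, Add(Add(Pow(C, 2), Mul(5, C)), C)) = Add(-4, Add(Pow(C, 2), Mul(6, C))) = Add(-4, Pow(C, 2), Mul(6, C)))
Pow(Add(Function('v')(-456), 457210), -1) = Pow(Add(Add(-4, Pow(-456, 2), Mul(6, -456)), 457210), -1) = Pow(Add(Add(-4, 207936, -2736), 457210), -1) = Pow(Add(205196, 457210), -1) = Pow(662406, -1) = Rational(1, 662406)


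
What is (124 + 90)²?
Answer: 45796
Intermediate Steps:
(124 + 90)² = 214² = 45796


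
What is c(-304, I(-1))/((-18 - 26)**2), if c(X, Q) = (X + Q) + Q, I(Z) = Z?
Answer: -153/968 ≈ -0.15806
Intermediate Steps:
c(X, Q) = X + 2*Q (c(X, Q) = (Q + X) + Q = X + 2*Q)
c(-304, I(-1))/((-18 - 26)**2) = (-304 + 2*(-1))/((-18 - 26)**2) = (-304 - 2)/((-44)**2) = -306/1936 = -306*1/1936 = -153/968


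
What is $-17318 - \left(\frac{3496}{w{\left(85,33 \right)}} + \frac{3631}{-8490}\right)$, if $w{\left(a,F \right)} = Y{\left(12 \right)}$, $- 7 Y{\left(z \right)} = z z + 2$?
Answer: $- \frac{10629028157}{619770} \approx -17150.0$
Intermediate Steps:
$Y{\left(z \right)} = - \frac{2}{7} - \frac{z^{2}}{7}$ ($Y{\left(z \right)} = - \frac{z z + 2}{7} = - \frac{z^{2} + 2}{7} = - \frac{2 + z^{2}}{7} = - \frac{2}{7} - \frac{z^{2}}{7}$)
$w{\left(a,F \right)} = - \frac{146}{7}$ ($w{\left(a,F \right)} = - \frac{2}{7} - \frac{12^{2}}{7} = - \frac{2}{7} - \frac{144}{7} = - \frac{146}{7}$)
$-17318 - \left(\frac{3496}{w{\left(85,33 \right)}} + \frac{3631}{-8490}\right) = -17318 - \left(\frac{3496}{- \frac{146}{7}} + \frac{3631}{-8490}\right) = -17318 - \left(3496 \left(- \frac{7}{146}\right) + 3631 \left(- \frac{1}{8490}\right)\right) = -17318 - \left(- \frac{12236}{73} - \frac{3631}{8490}\right) = -17318 - - \frac{104148703}{619770} = -17318 + \frac{104148703}{619770} = - \frac{10629028157}{619770}$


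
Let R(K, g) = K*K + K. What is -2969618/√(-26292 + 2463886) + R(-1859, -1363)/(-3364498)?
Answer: -1727011/1682249 - 1484809*√2437594/1218797 ≈ -1903.1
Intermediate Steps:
R(K, g) = K + K² (R(K, g) = K² + K = K + K²)
-2969618/√(-26292 + 2463886) + R(-1859, -1363)/(-3364498) = -2969618/√(-26292 + 2463886) - 1859*(1 - 1859)/(-3364498) = -2969618*√2437594/2437594 - 1859*(-1858)*(-1/3364498) = -1484809*√2437594/1218797 + 3454022*(-1/3364498) = -1484809*√2437594/1218797 - 1727011/1682249 = -1727011/1682249 - 1484809*√2437594/1218797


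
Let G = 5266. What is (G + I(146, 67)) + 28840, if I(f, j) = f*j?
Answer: 43888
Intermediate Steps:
(G + I(146, 67)) + 28840 = (5266 + 146*67) + 28840 = (5266 + 9782) + 28840 = 15048 + 28840 = 43888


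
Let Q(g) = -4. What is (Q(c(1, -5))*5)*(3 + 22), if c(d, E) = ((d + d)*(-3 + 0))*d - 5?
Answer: -500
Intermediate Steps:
c(d, E) = -5 - 6*d² (c(d, E) = ((2*d)*(-3))*d - 5 = (-6*d)*d - 5 = -6*d² - 5 = -5 - 6*d²)
(Q(c(1, -5))*5)*(3 + 22) = (-4*5)*(3 + 22) = -20*25 = -500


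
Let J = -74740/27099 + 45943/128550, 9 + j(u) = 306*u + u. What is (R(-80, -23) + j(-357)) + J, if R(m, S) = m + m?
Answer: -127464527527081/1161192150 ≈ -1.0977e+5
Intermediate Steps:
R(m, S) = 2*m
j(u) = -9 + 307*u (j(u) = -9 + (306*u + u) = -9 + 307*u)
J = -2787605881/1161192150 (J = -74740*1/27099 + 45943*(1/128550) = -74740/27099 + 45943/128550 = -2787605881/1161192150 ≈ -2.4006)
(R(-80, -23) + j(-357)) + J = (2*(-80) + (-9 + 307*(-357))) - 2787605881/1161192150 = (-160 + (-9 - 109599)) - 2787605881/1161192150 = (-160 - 109608) - 2787605881/1161192150 = -109768 - 2787605881/1161192150 = -127464527527081/1161192150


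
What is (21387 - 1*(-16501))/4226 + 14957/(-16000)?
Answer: 271499859/33808000 ≈ 8.0306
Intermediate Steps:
(21387 - 1*(-16501))/4226 + 14957/(-16000) = (21387 + 16501)*(1/4226) + 14957*(-1/16000) = 37888*(1/4226) - 14957/16000 = 18944/2113 - 14957/16000 = 271499859/33808000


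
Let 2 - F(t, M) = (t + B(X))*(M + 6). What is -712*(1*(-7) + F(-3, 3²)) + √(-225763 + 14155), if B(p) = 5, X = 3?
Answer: 24920 + 6*I*√5878 ≈ 24920.0 + 460.01*I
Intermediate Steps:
F(t, M) = 2 - (5 + t)*(6 + M) (F(t, M) = 2 - (t + 5)*(M + 6) = 2 - (5 + t)*(6 + M))
-712*(1*(-7) + F(-3, 3²)) + √(-225763 + 14155) = -712*(1*(-7) + (-28 - 6*(-3) - 5*3² - 1*3²*(-3))) + √(-225763 + 14155) = -712*(-7 + (-28 + 18 - 5*9 - 1*9*(-3))) + √(-211608) = -712*(-7 + (-28 + 18 - 45 + 27)) + 6*I*√5878 = -712*(-7 - 28) + 6*I*√5878 = -712*(-35) + 6*I*√5878 = 24920 + 6*I*√5878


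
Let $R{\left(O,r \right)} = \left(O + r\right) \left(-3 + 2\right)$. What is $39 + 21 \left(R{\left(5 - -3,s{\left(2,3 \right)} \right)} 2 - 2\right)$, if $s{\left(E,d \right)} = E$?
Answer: $-423$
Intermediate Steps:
$R{\left(O,r \right)} = - O - r$ ($R{\left(O,r \right)} = \left(O + r\right) \left(-1\right) = - O - r$)
$39 + 21 \left(R{\left(5 - -3,s{\left(2,3 \right)} \right)} 2 - 2\right) = 39 + 21 \left(\left(- (5 - -3) - 2\right) 2 - 2\right) = 39 + 21 \left(\left(- (5 + 3) - 2\right) 2 - 2\right) = 39 + 21 \left(\left(\left(-1\right) 8 - 2\right) 2 - 2\right) = 39 + 21 \left(\left(-8 - 2\right) 2 - 2\right) = 39 + 21 \left(\left(-10\right) 2 - 2\right) = 39 + 21 \left(-20 - 2\right) = 39 + 21 \left(-22\right) = 39 - 462 = -423$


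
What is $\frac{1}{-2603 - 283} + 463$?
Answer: $\frac{1336217}{2886} \approx 463.0$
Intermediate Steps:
$\frac{1}{-2603 - 283} + 463 = \frac{1}{-2886} + 463 = - \frac{1}{2886} + 463 = \frac{1336217}{2886}$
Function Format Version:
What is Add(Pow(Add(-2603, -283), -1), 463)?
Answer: Rational(1336217, 2886) ≈ 463.00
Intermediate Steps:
Add(Pow(Add(-2603, -283), -1), 463) = Add(Pow(-2886, -1), 463) = Add(Rational(-1, 2886), 463) = Rational(1336217, 2886)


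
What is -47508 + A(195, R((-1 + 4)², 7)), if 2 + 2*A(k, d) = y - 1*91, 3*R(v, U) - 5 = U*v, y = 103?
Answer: -47503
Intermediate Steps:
R(v, U) = 5/3 + U*v/3 (R(v, U) = 5/3 + (U*v)/3 = 5/3 + U*v/3)
A(k, d) = 5 (A(k, d) = -1 + (103 - 1*91)/2 = -1 + (103 - 91)/2 = -1 + (½)*12 = -1 + 6 = 5)
-47508 + A(195, R((-1 + 4)², 7)) = -47508 + 5 = -47503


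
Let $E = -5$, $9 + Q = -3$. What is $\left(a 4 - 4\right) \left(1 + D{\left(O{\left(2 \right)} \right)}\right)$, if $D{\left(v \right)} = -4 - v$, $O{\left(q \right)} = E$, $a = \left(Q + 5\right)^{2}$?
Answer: $384$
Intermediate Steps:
$Q = -12$ ($Q = -9 - 3 = -12$)
$a = 49$ ($a = \left(-12 + 5\right)^{2} = \left(-7\right)^{2} = 49$)
$O{\left(q \right)} = -5$
$\left(a 4 - 4\right) \left(1 + D{\left(O{\left(2 \right)} \right)}\right) = \left(49 \cdot 4 - 4\right) \left(1 - -1\right) = \left(196 - 4\right) \left(1 + \left(-4 + 5\right)\right) = 192 \left(1 + 1\right) = 192 \cdot 2 = 384$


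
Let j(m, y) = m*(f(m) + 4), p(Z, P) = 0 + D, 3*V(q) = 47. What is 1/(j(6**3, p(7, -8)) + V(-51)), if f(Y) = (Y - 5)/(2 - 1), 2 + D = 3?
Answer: 3/139367 ≈ 2.1526e-5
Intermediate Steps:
D = 1 (D = -2 + 3 = 1)
V(q) = 47/3 (V(q) = (1/3)*47 = 47/3)
f(Y) = -5 + Y (f(Y) = (-5 + Y)/1 = (-5 + Y)*1 = -5 + Y)
p(Z, P) = 1 (p(Z, P) = 0 + 1 = 1)
j(m, y) = m*(-1 + m) (j(m, y) = m*((-5 + m) + 4) = m*(-1 + m))
1/(j(6**3, p(7, -8)) + V(-51)) = 1/(6**3*(-1 + 6**3) + 47/3) = 1/(216*(-1 + 216) + 47/3) = 1/(216*215 + 47/3) = 1/(46440 + 47/3) = 1/(139367/3) = 3/139367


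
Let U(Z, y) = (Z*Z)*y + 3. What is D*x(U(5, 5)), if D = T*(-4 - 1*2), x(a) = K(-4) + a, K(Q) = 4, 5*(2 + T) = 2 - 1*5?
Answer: 10296/5 ≈ 2059.2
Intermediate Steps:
U(Z, y) = 3 + y*Z² (U(Z, y) = Z²*y + 3 = y*Z² + 3 = 3 + y*Z²)
T = -13/5 (T = -2 + (2 - 1*5)/5 = -2 + (2 - 5)/5 = -2 + (⅕)*(-3) = -2 - ⅗ = -13/5 ≈ -2.6000)
x(a) = 4 + a
D = 78/5 (D = -13*(-4 - 1*2)/5 = -13*(-4 - 2)/5 = -13/5*(-6) = 78/5 ≈ 15.600)
D*x(U(5, 5)) = 78*(4 + (3 + 5*5²))/5 = 78*(4 + (3 + 5*25))/5 = 78*(4 + (3 + 125))/5 = 78*(4 + 128)/5 = (78/5)*132 = 10296/5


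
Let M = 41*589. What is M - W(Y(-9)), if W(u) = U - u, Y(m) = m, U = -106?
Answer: 24246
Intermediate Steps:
W(u) = -106 - u
M = 24149
M - W(Y(-9)) = 24149 - (-106 - 1*(-9)) = 24149 - (-106 + 9) = 24149 - 1*(-97) = 24149 + 97 = 24246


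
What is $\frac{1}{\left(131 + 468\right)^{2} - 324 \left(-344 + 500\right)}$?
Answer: $\frac{1}{308257} \approx 3.244 \cdot 10^{-6}$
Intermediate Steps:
$\frac{1}{\left(131 + 468\right)^{2} - 324 \left(-344 + 500\right)} = \frac{1}{599^{2} - 50544} = \frac{1}{358801 - 50544} = \frac{1}{308257}$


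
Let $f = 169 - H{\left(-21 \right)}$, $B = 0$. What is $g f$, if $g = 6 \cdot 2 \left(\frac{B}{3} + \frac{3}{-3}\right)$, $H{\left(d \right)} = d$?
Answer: $-2280$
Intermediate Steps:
$f = 190$ ($f = 169 - -21 = 169 + 21 = 190$)
$g = -12$ ($g = 6 \cdot 2 \left(\frac{0}{3} + \frac{3}{-3}\right) = 12 \left(0 \cdot \frac{1}{3} + 3 \left(- \frac{1}{3}\right)\right) = 12 \left(0 - 1\right) = 12 \left(-1\right) = -12$)
$g f = \left(-12\right) 190 = -2280$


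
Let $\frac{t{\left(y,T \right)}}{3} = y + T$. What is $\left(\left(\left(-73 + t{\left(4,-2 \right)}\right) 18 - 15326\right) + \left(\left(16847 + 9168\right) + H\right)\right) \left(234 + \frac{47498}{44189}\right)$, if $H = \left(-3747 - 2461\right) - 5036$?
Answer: $- \frac{18292781964}{44189} \approx -4.1397 \cdot 10^{5}$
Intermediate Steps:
$t{\left(y,T \right)} = 3 T + 3 y$ ($t{\left(y,T \right)} = 3 \left(y + T\right) = 3 \left(T + y\right) = 3 T + 3 y$)
$H = -11244$ ($H = -6208 - 5036 = -11244$)
$\left(\left(\left(-73 + t{\left(4,-2 \right)}\right) 18 - 15326\right) + \left(\left(16847 + 9168\right) + H\right)\right) \left(234 + \frac{47498}{44189}\right) = \left(\left(\left(-73 + \left(3 \left(-2\right) + 3 \cdot 4\right)\right) 18 - 15326\right) + \left(\left(16847 + 9168\right) - 11244\right)\right) \left(234 + \frac{47498}{44189}\right) = \left(\left(\left(-73 + \left(-6 + 12\right)\right) 18 - 15326\right) + \left(26015 - 11244\right)\right) \left(234 + 47498 \cdot \frac{1}{44189}\right) = \left(\left(\left(-73 + 6\right) 18 - 15326\right) + 14771\right) \left(234 + \frac{47498}{44189}\right) = \left(\left(\left(-67\right) 18 - 15326\right) + 14771\right) \frac{10387724}{44189} = \left(\left(-1206 - 15326\right) + 14771\right) \frac{10387724}{44189} = \left(-16532 + 14771\right) \frac{10387724}{44189} = \left(-1761\right) \frac{10387724}{44189} = - \frac{18292781964}{44189}$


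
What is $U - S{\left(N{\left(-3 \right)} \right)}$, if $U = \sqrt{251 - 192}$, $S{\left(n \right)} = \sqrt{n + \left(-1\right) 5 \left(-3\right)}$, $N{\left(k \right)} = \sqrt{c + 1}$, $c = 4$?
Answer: $\sqrt{59} - \sqrt{15 + \sqrt{5}} \approx 3.5295$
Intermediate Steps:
$N{\left(k \right)} = \sqrt{5}$ ($N{\left(k \right)} = \sqrt{4 + 1} = \sqrt{5}$)
$S{\left(n \right)} = \sqrt{15 + n}$ ($S{\left(n \right)} = \sqrt{n - -15} = \sqrt{n + 15} = \sqrt{15 + n}$)
$U = \sqrt{59} \approx 7.6811$
$U - S{\left(N{\left(-3 \right)} \right)} = \sqrt{59} - \sqrt{15 + \sqrt{5}}$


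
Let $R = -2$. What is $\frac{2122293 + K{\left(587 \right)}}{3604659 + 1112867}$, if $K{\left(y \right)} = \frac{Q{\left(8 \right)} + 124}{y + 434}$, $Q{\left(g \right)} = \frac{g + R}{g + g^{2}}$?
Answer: $\frac{26002335325}{57799128552} \approx 0.44987$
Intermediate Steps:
$Q{\left(g \right)} = \frac{-2 + g}{g + g^{2}}$ ($Q{\left(g \right)} = \frac{g - 2}{g + g^{2}} = \frac{-2 + g}{g + g^{2}}$)
$K{\left(y \right)} = \frac{1489}{12 \left(434 + y\right)}$ ($K{\left(y \right)} = \frac{\frac{-2 + 8}{8 \left(1 + 8\right)} + 124}{y + 434} = \frac{\frac{1}{8} \cdot \frac{1}{9} \cdot 6 + 124}{434 + y} = \frac{\frac{1}{12} + 124}{434 + y} = \frac{1489}{12 \left(434 + y\right)}$)
$\frac{2122293 + K{\left(587 \right)}}{3604659 + 1112867} = \frac{2122293 + \frac{1489}{12 \left(434 + 587\right)}}{3604659 + 1112867} = \frac{2122293 + \frac{1489}{12 \cdot 1021}}{4717526} = \left(2122293 + \frac{1489}{12} \cdot \frac{1}{1021}\right) \frac{1}{4717526} = \left(2122293 + \frac{1489}{12252}\right) \frac{1}{4717526} = \frac{26002335325}{12252} \cdot \frac{1}{4717526} = \frac{26002335325}{57799128552}$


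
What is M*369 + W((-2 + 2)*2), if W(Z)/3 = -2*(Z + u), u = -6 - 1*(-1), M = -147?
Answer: -54213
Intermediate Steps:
u = -5 (u = -6 + 1 = -5)
W(Z) = 30 - 6*Z (W(Z) = 3*(-2*(Z - 5)) = 3*(-2*(-5 + Z)) = 3*(10 - 2*Z) = 30 - 6*Z)
M*369 + W((-2 + 2)*2) = -147*369 + (30 - 6*(-2 + 2)*2) = -54243 + (30 - 0*2) = -54243 + (30 - 6*0) = -54243 + (30 + 0) = -54243 + 30 = -54213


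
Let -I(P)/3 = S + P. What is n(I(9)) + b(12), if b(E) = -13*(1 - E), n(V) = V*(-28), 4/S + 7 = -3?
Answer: 4327/5 ≈ 865.40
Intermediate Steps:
S = -⅖ (S = 4/(-7 - 3) = 4/(-10) = 4*(-⅒) = -⅖ ≈ -0.40000)
I(P) = 6/5 - 3*P (I(P) = -3*(-⅖ + P) = 6/5 - 3*P)
n(V) = -28*V
b(E) = -13 + 13*E
n(I(9)) + b(12) = -28*(6/5 - 3*9) + (-13 + 13*12) = -28*(6/5 - 27) + (-13 + 156) = -28*(-129/5) + 143 = 3612/5 + 143 = 4327/5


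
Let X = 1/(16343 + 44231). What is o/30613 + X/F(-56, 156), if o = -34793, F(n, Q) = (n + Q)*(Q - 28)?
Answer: -2452423190817/2157791257600 ≈ -1.1365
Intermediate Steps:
F(n, Q) = (-28 + Q)*(Q + n) (F(n, Q) = (Q + n)*(-28 + Q) = (-28 + Q)*(Q + n))
X = 1/60574 ≈ 1.6509e-5
o/30613 + X/F(-56, 156) = -34793/30613 + 1/(60574*(156² - 28*156 - 28*(-56) + 156*(-56))) = -34793*1/30613 + 1/(60574*(24336 - 4368 + 1568 - 8736)) = -3163/2783 + (1/60574)/12800 = -3163/2783 + (1/60574)*(1/12800) = -3163/2783 + 1/775347200 = -2452423190817/2157791257600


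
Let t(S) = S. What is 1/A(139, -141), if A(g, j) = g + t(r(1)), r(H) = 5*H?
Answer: 1/144 ≈ 0.0069444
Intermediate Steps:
A(g, j) = 5 + g (A(g, j) = g + 5*1 = g + 5 = 5 + g)
1/A(139, -141) = 1/(5 + 139) = 1/144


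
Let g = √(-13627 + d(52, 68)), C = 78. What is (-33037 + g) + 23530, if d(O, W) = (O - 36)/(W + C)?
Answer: -9507 + I*√72617699/73 ≈ -9507.0 + 116.73*I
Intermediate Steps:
d(O, W) = (-36 + O)/(78 + W) (d(O, W) = (O - 36)/(W + 78) = (-36 + O)/(78 + W))
g = I*√72617699/73 (g = √(-13627 + (-36 + 52)/(78 + 68)) = √(-13627 + 16/146) = √(-13627 + (1/146)*16) = √(-13627 + 8/73) = √(-994763/73) = I*√72617699/73 ≈ 116.73*I)
(-33037 + g) + 23530 = (-33037 + I*√72617699/73) + 23530 = -9507 + I*√72617699/73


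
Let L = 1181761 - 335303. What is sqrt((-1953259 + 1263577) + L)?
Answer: 2*sqrt(39194) ≈ 395.95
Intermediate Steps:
L = 846458
sqrt((-1953259 + 1263577) + L) = sqrt((-1953259 + 1263577) + 846458) = sqrt(-689682 + 846458) = sqrt(156776) = 2*sqrt(39194)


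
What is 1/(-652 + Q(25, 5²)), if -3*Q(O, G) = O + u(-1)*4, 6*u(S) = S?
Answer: -9/5941 ≈ -0.0015149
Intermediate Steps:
u(S) = S/6
Q(O, G) = 2/9 - O/3 (Q(O, G) = -(O + ((⅙)*(-1))*4)/3 = -(O - ⅙*4)/3 = -(O - ⅔)/3 = -(-⅔ + O)/3 = 2/9 - O/3)
1/(-652 + Q(25, 5²)) = 1/(-652 + (2/9 - ⅓*25)) = 1/(-652 + (2/9 - 25/3)) = 1/(-652 - 73/9) = 1/(-5941/9) = -9/5941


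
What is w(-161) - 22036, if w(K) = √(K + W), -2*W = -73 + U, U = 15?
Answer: -22036 + 2*I*√33 ≈ -22036.0 + 11.489*I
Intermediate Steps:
W = 29 (W = -(-73 + 15)/2 = -½*(-58) = 29)
w(K) = √(29 + K) (w(K) = √(K + 29) = √(29 + K))
w(-161) - 22036 = √(29 - 161) - 22036 = √(-132) - 22036 = 2*I*√33 - 22036 = -22036 + 2*I*√33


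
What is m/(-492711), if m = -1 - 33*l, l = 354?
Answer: 11683/492711 ≈ 0.023712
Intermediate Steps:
m = -11683 (m = -1 - 33*354 = -1 - 11682 = -11683)
m/(-492711) = -11683/(-492711) = -11683*(-1/492711) = 11683/492711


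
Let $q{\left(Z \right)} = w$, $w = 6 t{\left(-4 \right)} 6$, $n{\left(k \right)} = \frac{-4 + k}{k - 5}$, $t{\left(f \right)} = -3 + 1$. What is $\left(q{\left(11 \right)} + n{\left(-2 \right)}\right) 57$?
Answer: $- \frac{28386}{7} \approx -4055.1$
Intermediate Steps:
$t{\left(f \right)} = -2$
$n{\left(k \right)} = \frac{-4 + k}{-5 + k}$
$w = -72$ ($w = 6 \left(-2\right) 6 = \left(-12\right) 6 = -72$)
$q{\left(Z \right)} = -72$
$\left(q{\left(11 \right)} + n{\left(-2 \right)}\right) 57 = \left(-72 + \frac{-4 - 2}{-5 - 2}\right) 57 = \left(-72 + \frac{1}{-7} \left(-6\right)\right) 57 = \left(-72 - - \frac{6}{7}\right) 57 = \left(-72 + \frac{6}{7}\right) 57 = \left(- \frac{498}{7}\right) 57 = - \frac{28386}{7}$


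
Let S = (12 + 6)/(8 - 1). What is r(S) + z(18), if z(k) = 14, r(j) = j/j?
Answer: 15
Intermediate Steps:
S = 18/7 ≈ 2.5714
r(j) = 1
r(S) + z(18) = 1 + 14 = 15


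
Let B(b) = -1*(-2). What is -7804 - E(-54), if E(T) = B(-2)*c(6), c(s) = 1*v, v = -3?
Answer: -7798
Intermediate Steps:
c(s) = -3 (c(s) = 1*(-3) = -3)
B(b) = 2
E(T) = -6 (E(T) = 2*(-3) = -6)
-7804 - E(-54) = -7804 - 1*(-6) = -7804 + 6 = -7798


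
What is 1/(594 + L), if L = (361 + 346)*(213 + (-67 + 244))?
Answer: 1/276324 ≈ 3.6189e-6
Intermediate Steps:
L = 275730 (L = 707*(213 + 177) = 707*390 = 275730)
1/(594 + L) = 1/(594 + 275730) = 1/276324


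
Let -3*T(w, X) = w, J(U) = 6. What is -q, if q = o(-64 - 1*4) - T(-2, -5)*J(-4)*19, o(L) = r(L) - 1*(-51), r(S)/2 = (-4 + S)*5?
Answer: 745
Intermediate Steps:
T(w, X) = -w/3
r(S) = -40 + 10*S (r(S) = 2*((-4 + S)*5) = 2*(-20 + 5*S) = -40 + 10*S)
o(L) = 11 + 10*L (o(L) = (-40 + 10*L) - 1*(-51) = (-40 + 10*L) + 51 = 11 + 10*L)
q = -745 (q = (11 + 10*(-64 - 1*4)) - -1/3*(-2)*6*19 = (11 + 10*(-64 - 4)) - (2/3)*6*19 = (11 + 10*(-68)) - 4*19 = (11 - 680) - 1*76 = -669 - 76 = -745)
-q = -1*(-745) = 745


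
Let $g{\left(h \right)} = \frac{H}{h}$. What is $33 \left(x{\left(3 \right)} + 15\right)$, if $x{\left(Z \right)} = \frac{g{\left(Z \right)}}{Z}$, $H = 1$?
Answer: $\frac{1496}{3} \approx 498.67$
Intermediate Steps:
$g{\left(h \right)} = \frac{1}{h}$ ($g{\left(h \right)} = 1 \frac{1}{h} = \frac{1}{h}$)
$x{\left(Z \right)} = \frac{1}{Z^{2}}$ ($x{\left(Z \right)} = \frac{1}{Z Z} = \frac{1}{Z^{2}}$)
$33 \left(x{\left(3 \right)} + 15\right) = 33 \left(\frac{1}{9} + 15\right) = 33 \cdot \frac{136}{9} = \frac{1496}{3}$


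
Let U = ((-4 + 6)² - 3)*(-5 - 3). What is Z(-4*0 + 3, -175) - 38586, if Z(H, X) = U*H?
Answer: -38610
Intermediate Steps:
U = -8 (U = (2² - 3)*(-8) = (4 - 3)*(-8) = 1*(-8) = -8)
Z(H, X) = -8*H
Z(-4*0 + 3, -175) - 38586 = -8*(-4*0 + 3) - 38586 = -8*(0 + 3) - 38586 = -8*3 - 38586 = -24 - 38586 = -38610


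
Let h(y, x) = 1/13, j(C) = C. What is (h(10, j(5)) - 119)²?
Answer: 2390116/169 ≈ 14143.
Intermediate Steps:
h(y, x) = 1/13
(h(10, j(5)) - 119)² = (1/13 - 119)² = (-1546/13)² = 2390116/169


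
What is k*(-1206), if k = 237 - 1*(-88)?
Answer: -391950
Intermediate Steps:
k = 325 (k = 237 + 88 = 325)
k*(-1206) = 325*(-1206) = -391950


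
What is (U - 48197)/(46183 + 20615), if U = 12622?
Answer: -35575/66798 ≈ -0.53258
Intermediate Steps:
(U - 48197)/(46183 + 20615) = (12622 - 48197)/(46183 + 20615) = -35575/66798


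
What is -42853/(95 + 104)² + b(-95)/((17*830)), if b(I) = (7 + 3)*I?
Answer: -64227678/55877011 ≈ -1.1494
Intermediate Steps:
b(I) = 10*I
-42853/(95 + 104)² + b(-95)/((17*830)) = -42853/(95 + 104)² + (10*(-95))/((17*830)) = -42853/(199²) - 950/14110 = -42853/39601 - 950*1/14110 = -42853*1/39601 - 95/1411 = -42853/39601 - 95/1411 = -64227678/55877011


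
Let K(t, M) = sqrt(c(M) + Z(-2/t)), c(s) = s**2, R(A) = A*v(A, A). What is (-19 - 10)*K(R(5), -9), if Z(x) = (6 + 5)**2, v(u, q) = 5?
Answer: -29*sqrt(202) ≈ -412.17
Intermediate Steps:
R(A) = 5*A (R(A) = A*5 = 5*A)
Z(x) = 121 (Z(x) = 11**2 = 121)
K(t, M) = sqrt(121 + M**2) (K(t, M) = sqrt(M**2 + 121) = sqrt(121 + M**2))
(-19 - 10)*K(R(5), -9) = (-19 - 10)*sqrt(121 + (-9)**2) = -29*sqrt(121 + 81) = -29*sqrt(202)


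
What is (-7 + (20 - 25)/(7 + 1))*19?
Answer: -1159/8 ≈ -144.88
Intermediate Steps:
(-7 + (20 - 25)/(7 + 1))*19 = (-7 - 5/8)*19 = -61/8*19 = -1159/8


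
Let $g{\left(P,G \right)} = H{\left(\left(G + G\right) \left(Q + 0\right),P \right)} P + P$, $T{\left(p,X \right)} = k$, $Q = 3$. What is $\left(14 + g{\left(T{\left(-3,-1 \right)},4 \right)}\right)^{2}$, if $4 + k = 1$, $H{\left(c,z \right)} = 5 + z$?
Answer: $25$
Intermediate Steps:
$k = -3$ ($k = -4 + 1 = -3$)
$T{\left(p,X \right)} = -3$
$g{\left(P,G \right)} = P + P \left(5 + P\right)$ ($g{\left(P,G \right)} = \left(5 + P\right) P + P = P \left(5 + P\right) + P = P + P \left(5 + P\right)$)
$\left(14 + g{\left(T{\left(-3,-1 \right)},4 \right)}\right)^{2} = \left(14 - 3 \left(6 - 3\right)\right)^{2} = \left(14 - 9\right)^{2} = 5^{2} = 25$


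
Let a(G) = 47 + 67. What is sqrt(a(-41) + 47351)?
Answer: sqrt(47465) ≈ 217.86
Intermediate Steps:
a(G) = 114
sqrt(a(-41) + 47351) = sqrt(114 + 47351) = sqrt(47465)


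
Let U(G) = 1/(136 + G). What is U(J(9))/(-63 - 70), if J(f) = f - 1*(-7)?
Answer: -1/20216 ≈ -4.9466e-5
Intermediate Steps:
J(f) = 7 + f (J(f) = f + 7 = 7 + f)
U(J(9))/(-63 - 70) = 1/((136 + (7 + 9))*(-63 - 70)) = 1/((136 + 16)*(-133)) = -1/133/152 = (1/152)*(-1/133) = -1/20216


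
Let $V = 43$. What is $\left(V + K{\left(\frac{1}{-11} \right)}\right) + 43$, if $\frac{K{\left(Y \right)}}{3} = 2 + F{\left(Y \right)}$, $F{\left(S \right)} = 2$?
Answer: $98$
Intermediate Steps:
$K{\left(Y \right)} = 12$ ($K{\left(Y \right)} = 3 \left(2 + 2\right) = 3 \cdot 4 = 12$)
$\left(V + K{\left(\frac{1}{-11} \right)}\right) + 43 = \left(43 + 12\right) + 43 = 55 + 43 = 98$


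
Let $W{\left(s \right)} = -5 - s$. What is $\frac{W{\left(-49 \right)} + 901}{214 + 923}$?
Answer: $\frac{315}{379} \approx 0.83113$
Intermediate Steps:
$\frac{W{\left(-49 \right)} + 901}{214 + 923} = \frac{\left(-5 - -49\right) + 901}{214 + 923} = \frac{\left(-5 + 49\right) + 901}{1137} = \left(44 + 901\right) \frac{1}{1137} = 945 \cdot \frac{1}{1137} = \frac{315}{379}$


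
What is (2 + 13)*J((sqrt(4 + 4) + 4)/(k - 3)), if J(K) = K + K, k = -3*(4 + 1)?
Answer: -20/3 - 10*sqrt(2)/3 ≈ -11.381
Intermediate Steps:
k = -15 (k = -3*5 = -15)
J(K) = 2*K
(2 + 13)*J((sqrt(4 + 4) + 4)/(k - 3)) = (2 + 13)*(2*((sqrt(4 + 4) + 4)/(-15 - 3))) = 15*(2*((sqrt(8) + 4)/(-18))) = 15*(2*((2*sqrt(2) + 4)*(-1/18))) = 15*(2*((4 + 2*sqrt(2))*(-1/18))) = 15*(2*(-2/9 - sqrt(2)/9)) = 15*(-4/9 - 2*sqrt(2)/9) = -20/3 - 10*sqrt(2)/3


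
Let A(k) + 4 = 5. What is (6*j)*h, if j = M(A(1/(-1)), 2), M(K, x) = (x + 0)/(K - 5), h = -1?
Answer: 3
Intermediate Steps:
A(k) = 1 (A(k) = -4 + 5 = 1)
M(K, x) = x/(-5 + K)
j = -½ (j = 2/(-5 + 1) = 2/(-4) = 2*(-¼) = -½ ≈ -0.50000)
(6*j)*h = (6*(-½))*(-1) = -3*(-1) = 3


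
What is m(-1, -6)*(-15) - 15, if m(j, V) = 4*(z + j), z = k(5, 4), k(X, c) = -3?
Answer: 225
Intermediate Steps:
z = -3
m(j, V) = -12 + 4*j (m(j, V) = 4*(-3 + j) = -12 + 4*j)
m(-1, -6)*(-15) - 15 = (-12 + 4*(-1))*(-15) - 15 = (-12 - 4)*(-15) - 15 = -16*(-15) - 15 = 240 - 15 = 225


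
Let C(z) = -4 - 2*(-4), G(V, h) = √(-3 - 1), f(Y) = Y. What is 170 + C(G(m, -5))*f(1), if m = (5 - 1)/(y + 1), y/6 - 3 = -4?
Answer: 174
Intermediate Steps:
y = -6 (y = 18 + 6*(-4) = 18 - 24 = -6)
m = -⅘ (m = (5 - 1)/(-6 + 1) = 4/(-5) = 4*(-⅕) = -⅘ ≈ -0.80000)
G(V, h) = 2*I (G(V, h) = √(-4) = 2*I)
C(z) = 4 (C(z) = -4 + 8 = 4)
170 + C(G(m, -5))*f(1) = 170 + 4*1 = 170 + 4 = 174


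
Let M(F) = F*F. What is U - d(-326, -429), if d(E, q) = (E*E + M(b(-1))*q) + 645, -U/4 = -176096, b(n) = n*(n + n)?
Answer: 599179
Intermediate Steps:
b(n) = 2*n² (b(n) = n*(2*n) = 2*n²)
M(F) = F²
U = 704384 (U = -4*(-176096) = 704384)
d(E, q) = 645 + E² + 4*q (d(E, q) = (E*E + (2*(-1)²)²*q) + 645 = (E² + (2*1)²*q) + 645 = (E² + 2²*q) + 645 = (E² + 4*q) + 645 = 645 + E² + 4*q)
U - d(-326, -429) = 704384 - (645 + (-326)² + 4*(-429)) = 704384 - (645 + 106276 - 1716) = 704384 - 1*105205 = 704384 - 105205 = 599179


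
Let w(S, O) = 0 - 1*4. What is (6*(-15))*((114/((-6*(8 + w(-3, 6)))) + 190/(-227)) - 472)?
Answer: 19514205/454 ≈ 42983.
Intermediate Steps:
w(S, O) = -4 (w(S, O) = 0 - 4 = -4)
(6*(-15))*((114/((-6*(8 + w(-3, 6)))) + 190/(-227)) - 472) = (6*(-15))*((114/((-6*(8 - 4))) + 190/(-227)) - 472) = -90*((114/((-6*4)) + 190*(-1/227)) - 472) = -90*((114/(-24) - 190/227) - 472) = -90*((114*(-1/24) - 190/227) - 472) = -90*((-19/4 - 190/227) - 472) = -90*(-5073/908 - 472) = -90*(-433649/908) = 19514205/454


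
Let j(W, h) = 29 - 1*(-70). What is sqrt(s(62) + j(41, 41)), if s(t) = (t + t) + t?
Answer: sqrt(285) ≈ 16.882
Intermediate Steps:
j(W, h) = 99 (j(W, h) = 29 + 70 = 99)
s(t) = 3*t (s(t) = 2*t + t = 3*t)
sqrt(s(62) + j(41, 41)) = sqrt(3*62 + 99) = sqrt(186 + 99) = sqrt(285)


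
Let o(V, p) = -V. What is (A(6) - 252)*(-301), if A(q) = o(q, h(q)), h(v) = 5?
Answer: 77658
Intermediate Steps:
A(q) = -q
(A(6) - 252)*(-301) = (-1*6 - 252)*(-301) = (-6 - 252)*(-301) = -258*(-301) = 77658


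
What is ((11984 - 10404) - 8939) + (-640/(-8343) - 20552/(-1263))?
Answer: -25790349125/3512403 ≈ -7342.6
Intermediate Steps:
((11984 - 10404) - 8939) + (-640/(-8343) - 20552/(-1263)) = (1580 - 8939) + (-640*(-1/8343) - 20552*(-1/1263)) = -7359 + (640/8343 + 20552/1263) = -7359 + 57424552/3512403 = -25790349125/3512403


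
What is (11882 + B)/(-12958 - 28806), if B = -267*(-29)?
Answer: -19625/41764 ≈ -0.46990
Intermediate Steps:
B = 7743
(11882 + B)/(-12958 - 28806) = (11882 + 7743)/(-12958 - 28806) = 19625/(-41764) = 19625*(-1/41764) = -19625/41764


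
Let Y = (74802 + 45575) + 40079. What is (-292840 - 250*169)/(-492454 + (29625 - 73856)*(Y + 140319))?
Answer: 335090/13304071479 ≈ 2.5187e-5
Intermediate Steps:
Y = 160456 (Y = 120377 + 40079 = 160456)
(-292840 - 250*169)/(-492454 + (29625 - 73856)*(Y + 140319)) = (-292840 - 250*169)/(-492454 + (29625 - 73856)*(160456 + 140319)) = (-292840 - 42250)/(-492454 - 44231*300775) = -335090/(-492454 - 13303579025) = -335090/(-13304071479) = -335090*(-1/13304071479) = 335090/13304071479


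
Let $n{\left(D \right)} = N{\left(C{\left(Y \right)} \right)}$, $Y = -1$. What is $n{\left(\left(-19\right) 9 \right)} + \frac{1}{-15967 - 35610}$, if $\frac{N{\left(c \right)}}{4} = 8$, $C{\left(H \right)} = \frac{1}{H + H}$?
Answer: $\frac{1650463}{51577} \approx 32.0$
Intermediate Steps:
$C{\left(H \right)} = \frac{1}{2 H}$
$N{\left(c \right)} = 32$ ($N{\left(c \right)} = 4 \cdot 8 = 32$)
$n{\left(D \right)} = 32$
$n{\left(\left(-19\right) 9 \right)} + \frac{1}{-15967 - 35610} = 32 + \frac{1}{-15967 - 35610} = 32 + \frac{1}{-51577} = 32 - \frac{1}{51577} = \frac{1650463}{51577}$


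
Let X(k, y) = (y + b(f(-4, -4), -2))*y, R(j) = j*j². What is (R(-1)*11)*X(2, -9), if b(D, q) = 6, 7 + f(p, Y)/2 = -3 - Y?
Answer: -297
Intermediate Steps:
f(p, Y) = -20 - 2*Y (f(p, Y) = -14 + 2*(-3 - Y) = -14 + (-6 - 2*Y) = -20 - 2*Y)
R(j) = j³
X(k, y) = y*(6 + y) (X(k, y) = (y + 6)*y = (6 + y)*y = y*(6 + y))
(R(-1)*11)*X(2, -9) = ((-1)³*11)*(-9*(6 - 9)) = (-1*11)*(-9*(-3)) = -11*27 = -297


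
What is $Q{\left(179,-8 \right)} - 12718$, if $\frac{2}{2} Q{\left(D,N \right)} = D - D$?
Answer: $-12718$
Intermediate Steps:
$Q{\left(D,N \right)} = 0$ ($Q{\left(D,N \right)} = D - D = 0$)
$Q{\left(179,-8 \right)} - 12718 = 0 - 12718 = -12718$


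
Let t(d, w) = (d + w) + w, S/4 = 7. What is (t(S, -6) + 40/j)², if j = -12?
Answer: 1444/9 ≈ 160.44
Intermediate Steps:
S = 28 (S = 4*7 = 28)
t(d, w) = d + 2*w
(t(S, -6) + 40/j)² = ((28 + 2*(-6)) + 40/(-12))² = ((28 - 12) + 40*(-1/12))² = (16 - 10/3)² = (38/3)² = 1444/9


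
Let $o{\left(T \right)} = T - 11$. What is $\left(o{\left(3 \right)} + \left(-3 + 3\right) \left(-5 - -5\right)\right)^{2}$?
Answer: $64$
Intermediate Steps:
$o{\left(T \right)} = -11 + T$
$\left(o{\left(3 \right)} + \left(-3 + 3\right) \left(-5 - -5\right)\right)^{2} = \left(\left(-11 + 3\right) + \left(-3 + 3\right) \left(-5 - -5\right)\right)^{2} = \left(-8 + 0 \left(-5 + 5\right)\right)^{2} = \left(-8 + 0 \cdot 0\right)^{2} = \left(-8 + 0\right)^{2} = \left(-8\right)^{2} = 64$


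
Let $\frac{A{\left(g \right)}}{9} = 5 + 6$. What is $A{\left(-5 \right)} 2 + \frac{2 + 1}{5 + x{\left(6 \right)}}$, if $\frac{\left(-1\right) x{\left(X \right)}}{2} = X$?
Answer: $\frac{1383}{7} \approx 197.57$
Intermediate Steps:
$A{\left(g \right)} = 99$ ($A{\left(g \right)} = 9 \left(5 + 6\right) = 9 \cdot 11 = 99$)
$x{\left(X \right)} = - 2 X$
$A{\left(-5 \right)} 2 + \frac{2 + 1}{5 + x{\left(6 \right)}} = 99 \cdot 2 + \frac{2 + 1}{5 - 12} = 198 + \frac{3}{5 - 12} = 198 + \frac{3}{-7} = 198 + 3 \left(- \frac{1}{7}\right) = 198 - \frac{3}{7} = \frac{1383}{7}$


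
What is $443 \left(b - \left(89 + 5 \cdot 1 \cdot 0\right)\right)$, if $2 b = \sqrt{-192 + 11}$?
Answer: $-39427 + \frac{443 i \sqrt{181}}{2} \approx -39427.0 + 2980.0 i$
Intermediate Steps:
$b = \frac{i \sqrt{181}}{2}$ ($b = \frac{\sqrt{-192 + 11}}{2} = \frac{\sqrt{-181}}{2} = \frac{i \sqrt{181}}{2} \approx 6.7268 i$)
$443 \left(b - \left(89 + 5 \cdot 1 \cdot 0\right)\right) = 443 \left(\frac{i \sqrt{181}}{2} - \left(89 + 5 \cdot 1 \cdot 0\right)\right) = 443 \left(\frac{i \sqrt{181}}{2} - \left(89 + 5 \cdot 0\right)\right) = 443 \left(\frac{i \sqrt{181}}{2} - 89\right) = 443 \left(-89 + \frac{i \sqrt{181}}{2}\right) = -39427 + \frac{443 i \sqrt{181}}{2}$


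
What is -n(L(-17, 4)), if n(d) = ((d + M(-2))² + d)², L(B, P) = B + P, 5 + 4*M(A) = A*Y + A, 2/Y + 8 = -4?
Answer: -3308761/81 ≈ -40849.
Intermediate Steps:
Y = -⅙ (Y = 2/(-8 - 4) = 2/(-12) = 2*(-1/12) = -⅙ ≈ -0.16667)
M(A) = -5/4 + 5*A/24 (M(A) = -5/4 + (A*(-⅙) + A)/4 = -5/4 + (-A/6 + A)/4 = -5/4 + (5*A/6)/4 = -5/4 + 5*A/24)
n(d) = (d + (-5/3 + d)²)² (n(d) = ((d + (-5/4 + (5/24)*(-2)))² + d)² = ((d + (-5/4 - 5/12))² + d)² = ((d - 5/3)² + d)² = ((-5/3 + d)² + d)² = (d + (-5/3 + d)²)²)
-n(L(-17, 4)) = -((-5 + 3*(-17 + 4))² + 9*(-17 + 4))²/81 = -((-5 + 3*(-13))² + 9*(-13))²/81 = -((-5 - 39)² - 117)²/81 = -((-44)² - 117)²/81 = -(1936 - 117)²/81 = -1819²/81 = -3308761/81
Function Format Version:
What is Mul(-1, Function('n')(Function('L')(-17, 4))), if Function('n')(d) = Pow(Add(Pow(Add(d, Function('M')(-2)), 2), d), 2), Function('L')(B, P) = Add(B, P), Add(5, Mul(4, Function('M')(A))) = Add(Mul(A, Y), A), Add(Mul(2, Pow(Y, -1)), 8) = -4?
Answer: Rational(-3308761, 81) ≈ -40849.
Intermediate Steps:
Y = Rational(-1, 6) (Y = Mul(2, Pow(Add(-8, -4), -1)) = Mul(2, Pow(-12, -1)) = Mul(2, Rational(-1, 12)) = Rational(-1, 6) ≈ -0.16667)
Function('M')(A) = Add(Rational(-5, 4), Mul(Rational(5, 24), A)) (Function('M')(A) = Add(Rational(-5, 4), Mul(Rational(1, 4), Add(Mul(A, Rational(-1, 6)), A))) = Add(Rational(-5, 4), Mul(Rational(1, 4), Add(Mul(Rational(-1, 6), A), A))) = Add(Rational(-5, 4), Mul(Rational(1, 4), Mul(Rational(5, 6), A))) = Add(Rational(-5, 4), Mul(Rational(5, 24), A)))
Function('n')(d) = Pow(Add(d, Pow(Add(Rational(-5, 3), d), 2)), 2) (Function('n')(d) = Pow(Add(Pow(Add(d, Add(Rational(-5, 4), Mul(Rational(5, 24), -2))), 2), d), 2) = Pow(Add(Pow(Add(d, Add(Rational(-5, 4), Rational(-5, 12))), 2), d), 2) = Pow(Add(Pow(Add(d, Rational(-5, 3)), 2), d), 2) = Pow(Add(Pow(Add(Rational(-5, 3), d), 2), d), 2) = Pow(Add(d, Pow(Add(Rational(-5, 3), d), 2)), 2))
Mul(-1, Function('n')(Function('L')(-17, 4))) = Mul(-1, Mul(Rational(1, 81), Pow(Add(Pow(Add(-5, Mul(3, Add(-17, 4))), 2), Mul(9, Add(-17, 4))), 2))) = Mul(-1, Mul(Rational(1, 81), Pow(Add(Pow(Add(-5, Mul(3, -13)), 2), Mul(9, -13)), 2))) = Mul(-1, Mul(Rational(1, 81), Pow(Add(Pow(Add(-5, -39), 2), -117), 2))) = Mul(-1, Mul(Rational(1, 81), Pow(Add(Pow(-44, 2), -117), 2))) = Mul(-1, Mul(Rational(1, 81), Pow(Add(1936, -117), 2))) = Mul(-1, Mul(Rational(1, 81), Pow(1819, 2))) = Mul(-1, Mul(Rational(1, 81), 3308761)) = Mul(-1, Rational(3308761, 81)) = Rational(-3308761, 81)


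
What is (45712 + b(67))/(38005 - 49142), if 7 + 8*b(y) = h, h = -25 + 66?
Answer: -182865/44548 ≈ -4.1049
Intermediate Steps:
h = 41
b(y) = 17/4 (b(y) = -7/8 + (⅛)*41 = -7/8 + 41/8 = 17/4)
(45712 + b(67))/(38005 - 49142) = (45712 + 17/4)/(38005 - 49142) = (182865/4)/(-11137) = (182865/4)*(-1/11137) = -182865/44548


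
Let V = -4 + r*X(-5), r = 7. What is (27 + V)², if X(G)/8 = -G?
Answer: 91809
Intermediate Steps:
X(G) = -8*G (X(G) = 8*(-G) = -8*G)
V = 276 (V = -4 + 7*(-8*(-5)) = -4 + 7*40 = -4 + 280 = 276)
(27 + V)² = (27 + 276)² = 303² = 91809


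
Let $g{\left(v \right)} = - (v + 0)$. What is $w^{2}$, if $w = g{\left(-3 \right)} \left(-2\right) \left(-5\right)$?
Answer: $900$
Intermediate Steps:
$g{\left(v \right)} = - v$
$w = 30$ ($w = \left(-1\right) \left(-3\right) \left(-2\right) \left(-5\right) = 3 \left(-2\right) \left(-5\right) = \left(-6\right) \left(-5\right) = 30$)
$w^{2} = 30^{2} = 900$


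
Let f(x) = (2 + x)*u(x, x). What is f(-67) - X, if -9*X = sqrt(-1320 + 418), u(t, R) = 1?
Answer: -65 + I*sqrt(902)/9 ≈ -65.0 + 3.337*I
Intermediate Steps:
X = -I*sqrt(902)/9 (X = -sqrt(-1320 + 418)/9 = -I*sqrt(902)/9 ≈ -3.337*I)
f(x) = 2 + x (f(x) = (2 + x)*1 = 2 + x)
f(-67) - X = (2 - 67) - (-1)*I*sqrt(902)/9 = -65 + I*sqrt(902)/9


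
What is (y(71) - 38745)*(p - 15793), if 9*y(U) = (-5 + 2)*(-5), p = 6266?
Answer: 1107323210/3 ≈ 3.6911e+8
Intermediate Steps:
y(U) = 5/3 (y(U) = ((-5 + 2)*(-5))/9 = (-3*(-5))/9 = (1/9)*15 = 5/3)
(y(71) - 38745)*(p - 15793) = (5/3 - 38745)*(6266 - 15793) = -116230/3*(-9527) = 1107323210/3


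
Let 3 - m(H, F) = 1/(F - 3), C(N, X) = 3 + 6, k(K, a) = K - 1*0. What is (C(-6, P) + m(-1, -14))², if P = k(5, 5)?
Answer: 42025/289 ≈ 145.42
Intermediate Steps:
k(K, a) = K (k(K, a) = K + 0 = K)
P = 5
C(N, X) = 9
m(H, F) = 3 - 1/(-3 + F) (m(H, F) = 3 - 1/(F - 3) = 3 - 1/(-3 + F))
(C(-6, P) + m(-1, -14))² = (9 + (-10 + 3*(-14))/(-3 - 14))² = (9 + (-10 - 42)/(-17))² = (9 - 1/17*(-52))² = (9 + 52/17)² = (205/17)² = 42025/289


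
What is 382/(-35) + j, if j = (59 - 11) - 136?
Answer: -3462/35 ≈ -98.914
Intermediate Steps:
j = -88 (j = 48 - 136 = -88)
382/(-35) + j = 382/(-35) - 88 = 382*(-1/35) - 88 = -382/35 - 88 = -3462/35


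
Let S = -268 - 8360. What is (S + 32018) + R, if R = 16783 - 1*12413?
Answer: 27760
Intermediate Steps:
R = 4370 (R = 16783 - 12413 = 4370)
S = -8628
(S + 32018) + R = (-8628 + 32018) + 4370 = 23390 + 4370 = 27760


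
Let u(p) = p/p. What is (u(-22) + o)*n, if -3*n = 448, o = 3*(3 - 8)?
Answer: 6272/3 ≈ 2090.7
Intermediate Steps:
o = -15 (o = 3*(-5) = -15)
u(p) = 1
n = -448/3 (n = -⅓*448 = -448/3 ≈ -149.33)
(u(-22) + o)*n = (1 - 15)*(-448/3) = -14*(-448/3) = 6272/3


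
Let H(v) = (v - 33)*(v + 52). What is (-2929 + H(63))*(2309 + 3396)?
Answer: 2972305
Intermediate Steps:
H(v) = (-33 + v)*(52 + v)
(-2929 + H(63))*(2309 + 3396) = (-2929 + (-1716 + 63² + 19*63))*(2309 + 3396) = (-2929 + (-1716 + 3969 + 1197))*5705 = (-2929 + 3450)*5705 = 521*5705 = 2972305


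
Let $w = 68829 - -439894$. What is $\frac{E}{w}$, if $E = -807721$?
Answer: $- \frac{807721}{508723} \approx -1.5877$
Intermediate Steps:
$w = 508723$ ($w = 68829 + 439894 = 508723$)
$\frac{E}{w} = - \frac{807721}{508723}$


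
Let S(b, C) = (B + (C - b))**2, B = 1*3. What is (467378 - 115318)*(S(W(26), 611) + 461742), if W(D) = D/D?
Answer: 294854122660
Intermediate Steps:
W(D) = 1
B = 3
S(b, C) = (3 + C - b)**2 (S(b, C) = (3 + (C - b))**2 = (3 + C - b)**2)
(467378 - 115318)*(S(W(26), 611) + 461742) = (467378 - 115318)*((3 + 611 - 1*1)**2 + 461742) = 352060*((3 + 611 - 1)**2 + 461742) = 352060*(613**2 + 461742) = 352060*(375769 + 461742) = 352060*837511 = 294854122660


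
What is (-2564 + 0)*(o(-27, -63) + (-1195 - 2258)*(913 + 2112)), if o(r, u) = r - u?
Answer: 26781720996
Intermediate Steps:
(-2564 + 0)*(o(-27, -63) + (-1195 - 2258)*(913 + 2112)) = (-2564 + 0)*((-27 - 1*(-63)) + (-1195 - 2258)*(913 + 2112)) = -2564*((-27 + 63) - 3453*3025) = -2564*(36 - 10445325) = -2564*(-10445289) = 26781720996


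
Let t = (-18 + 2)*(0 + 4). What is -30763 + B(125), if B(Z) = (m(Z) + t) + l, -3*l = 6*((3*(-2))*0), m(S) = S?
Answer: -30702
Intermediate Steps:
t = -64 (t = -16*4 = -64)
l = 0 (l = -2*(3*(-2))*0 = -2*(-6*0) = -2*0 = -⅓*0 = 0)
B(Z) = -64 + Z (B(Z) = (Z - 64) + 0 = (-64 + Z) + 0 = -64 + Z)
-30763 + B(125) = -30763 + (-64 + 125) = -30763 + 61 = -30702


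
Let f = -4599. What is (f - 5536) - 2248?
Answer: -12383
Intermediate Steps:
(f - 5536) - 2248 = (-4599 - 5536) - 2248 = -10135 - 2248 = -12383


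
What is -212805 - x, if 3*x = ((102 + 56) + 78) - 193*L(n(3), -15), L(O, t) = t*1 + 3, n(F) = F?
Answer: -640967/3 ≈ -2.1366e+5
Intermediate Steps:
L(O, t) = 3 + t (L(O, t) = t + 3 = 3 + t)
x = 2552/3 (x = (((102 + 56) + 78) - 193*(3 - 15))/3 = ((158 + 78) - 193*(-12))/3 = (236 + 2316)/3 = (⅓)*2552 = 2552/3 ≈ 850.67)
-212805 - x = -212805 - 1*2552/3 = -212805 - 2552/3 = -640967/3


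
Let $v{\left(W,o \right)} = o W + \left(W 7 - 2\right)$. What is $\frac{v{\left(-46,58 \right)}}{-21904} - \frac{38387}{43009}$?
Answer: $- \frac{44509120}{58879321} \approx -0.75594$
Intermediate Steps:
$v{\left(W,o \right)} = -2 + 7 W + W o$ ($v{\left(W,o \right)} = W o + \left(7 W - 2\right) = W o + \left(-2 + 7 W\right) = -2 + 7 W + W o$)
$\frac{v{\left(-46,58 \right)}}{-21904} - \frac{38387}{43009} = \frac{-2 + 7 \left(-46\right) - 2668}{-21904} - \frac{38387}{43009} = \left(-2 - 322 - 2668\right) \left(- \frac{1}{21904}\right) - \frac{38387}{43009} = \left(-2992\right) \left(- \frac{1}{21904}\right) - \frac{38387}{43009} = \frac{187}{1369} - \frac{38387}{43009} = - \frac{44509120}{58879321}$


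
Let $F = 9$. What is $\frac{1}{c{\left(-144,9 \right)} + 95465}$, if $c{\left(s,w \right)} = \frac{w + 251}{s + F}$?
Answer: $\frac{27}{2577503} \approx 1.0475 \cdot 10^{-5}$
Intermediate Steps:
$c{\left(s,w \right)} = \frac{251 + w}{9 + s}$ ($c{\left(s,w \right)} = \frac{w + 251}{s + 9} = \frac{251 + w}{9 + s}$)
$\frac{1}{c{\left(-144,9 \right)} + 95465} = \frac{1}{\frac{251 + 9}{9 - 144} + 95465} = \frac{1}{\frac{1}{-135} \cdot 260 + 95465} = \frac{1}{\left(- \frac{1}{135}\right) 260 + 95465} = \frac{1}{- \frac{52}{27} + 95465} = \frac{1}{\frac{2577503}{27}} = \frac{27}{2577503}$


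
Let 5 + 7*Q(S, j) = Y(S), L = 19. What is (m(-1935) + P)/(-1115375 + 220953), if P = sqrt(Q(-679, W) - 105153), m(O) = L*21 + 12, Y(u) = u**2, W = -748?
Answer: -411/894422 - I*sqrt(1925245)/6260954 ≈ -0.00045951 - 0.00022162*I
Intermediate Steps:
Q(S, j) = -5/7 + S**2/7
m(O) = 411 (m(O) = 19*21 + 12 = 399 + 12 = 411)
P = I*sqrt(1925245)/7 (P = sqrt((-5/7 + (1/7)*(-679)**2) - 105153) = sqrt((-5/7 + (1/7)*461041) - 105153) = sqrt((-5/7 + 65863) - 105153) = sqrt(461036/7 - 105153) = sqrt(-275035/7) = I*sqrt(1925245)/7 ≈ 198.22*I)
(m(-1935) + P)/(-1115375 + 220953) = (411 + I*sqrt(1925245)/7)/(-1115375 + 220953) = (411 + I*sqrt(1925245)/7)/(-894422) = (411 + I*sqrt(1925245)/7)*(-1/894422) = -411/894422 - I*sqrt(1925245)/6260954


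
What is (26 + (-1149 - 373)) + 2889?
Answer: 1393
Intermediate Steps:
(26 + (-1149 - 373)) + 2889 = (26 - 1522) + 2889 = -1496 + 2889 = 1393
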